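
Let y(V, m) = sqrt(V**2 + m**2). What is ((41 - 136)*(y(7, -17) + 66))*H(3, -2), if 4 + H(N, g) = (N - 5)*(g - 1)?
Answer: -12540 - 2470*sqrt(2) ≈ -16033.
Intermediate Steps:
H(N, g) = -4 + (-1 + g)*(-5 + N) (H(N, g) = -4 + (N - 5)*(g - 1) = -4 + (-5 + N)*(-1 + g) = -4 + (-1 + g)*(-5 + N))
((41 - 136)*(y(7, -17) + 66))*H(3, -2) = ((41 - 136)*(sqrt(7**2 + (-17)**2) + 66))*(1 - 1*3 - 5*(-2) + 3*(-2)) = (-95*(sqrt(49 + 289) + 66))*(1 - 3 + 10 - 6) = -95*(sqrt(338) + 66)*2 = -95*(13*sqrt(2) + 66)*2 = -95*(66 + 13*sqrt(2))*2 = (-6270 - 1235*sqrt(2))*2 = -12540 - 2470*sqrt(2)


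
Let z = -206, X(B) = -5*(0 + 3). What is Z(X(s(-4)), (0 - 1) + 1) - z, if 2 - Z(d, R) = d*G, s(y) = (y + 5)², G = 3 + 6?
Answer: 343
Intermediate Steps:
G = 9
s(y) = (5 + y)²
X(B) = -15 (X(B) = -5*3 = -15)
Z(d, R) = 2 - 9*d (Z(d, R) = 2 - d*9 = 2 - 9*d)
Z(X(s(-4)), (0 - 1) + 1) - z = (2 - 9*(-15)) - 1*(-206) = (2 + 135) + 206 = 137 + 206 = 343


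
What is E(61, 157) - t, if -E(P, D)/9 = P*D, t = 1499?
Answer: -87692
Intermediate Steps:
E(P, D) = -9*D*P (E(P, D) = -9*P*D = -9*D*P)
E(61, 157) - t = -9*157*61 - 1*1499 = -86193 - 1499 = -87692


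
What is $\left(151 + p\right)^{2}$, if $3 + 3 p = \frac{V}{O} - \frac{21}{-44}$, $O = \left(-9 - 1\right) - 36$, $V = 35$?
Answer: $\frac{207127842769}{9217296} \approx 22472.0$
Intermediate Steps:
$O = -46$ ($O = -10 - 36 = -46$)
$p = - \frac{3323}{3036}$ ($p = -1 + \frac{\frac{35}{-46} - \frac{21}{-44}}{3} = -1 + \frac{35 \left(- \frac{1}{46}\right) - - \frac{21}{44}}{3} = -1 + \frac{- \frac{35}{46} + \frac{21}{44}}{3} = -1 + \frac{1}{3} \left(- \frac{287}{1012}\right) = -1 - \frac{287}{3036} = - \frac{3323}{3036} \approx -1.0945$)
$\left(151 + p\right)^{2} = \left(151 - \frac{3323}{3036}\right)^{2} = \left(\frac{455113}{3036}\right)^{2} = \frac{207127842769}{9217296}$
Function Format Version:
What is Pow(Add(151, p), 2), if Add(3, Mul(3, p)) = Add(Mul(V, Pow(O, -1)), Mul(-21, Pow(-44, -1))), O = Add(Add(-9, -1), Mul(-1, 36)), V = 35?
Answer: Rational(207127842769, 9217296) ≈ 22472.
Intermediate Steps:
O = -46 (O = Add(-10, -36) = -46)
p = Rational(-3323, 3036) (p = Add(-1, Mul(Rational(1, 3), Add(Mul(35, Pow(-46, -1)), Mul(-21, Pow(-44, -1))))) = Add(-1, Mul(Rational(1, 3), Add(Mul(35, Rational(-1, 46)), Mul(-21, Rational(-1, 44))))) = Add(-1, Mul(Rational(1, 3), Add(Rational(-35, 46), Rational(21, 44)))) = Add(-1, Mul(Rational(1, 3), Rational(-287, 1012))) = Add(-1, Rational(-287, 3036)) = Rational(-3323, 3036) ≈ -1.0945)
Pow(Add(151, p), 2) = Pow(Add(151, Rational(-3323, 3036)), 2) = Pow(Rational(455113, 3036), 2) = Rational(207127842769, 9217296)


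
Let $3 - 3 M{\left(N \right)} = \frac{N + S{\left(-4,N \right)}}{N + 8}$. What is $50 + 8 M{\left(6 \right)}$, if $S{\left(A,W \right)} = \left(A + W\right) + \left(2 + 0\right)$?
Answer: $\frac{1178}{21} \approx 56.095$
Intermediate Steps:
$S{\left(A,W \right)} = 2 + A + W$ ($S{\left(A,W \right)} = \left(A + W\right) + 2 = 2 + A + W$)
$M{\left(N \right)} = 1 - \frac{-2 + 2 N}{3 \left(8 + N\right)}$ ($M{\left(N \right)} = 1 - \frac{\left(N + \left(2 - 4 + N\right)\right) \frac{1}{N + 8}}{3} = 1 - \frac{\left(N + \left(-2 + N\right)\right) \frac{1}{8 + N}}{3} = 1 - \frac{\left(-2 + 2 N\right) \frac{1}{8 + N}}{3} = 1 - \frac{\frac{1}{8 + N} \left(-2 + 2 N\right)}{3} = 1 - \frac{-2 + 2 N}{3 \left(8 + N\right)}$)
$50 + 8 M{\left(6 \right)} = 50 + 8 \frac{26 + 6}{3 \left(8 + 6\right)} = 50 + 8 \cdot \frac{1}{3} \cdot \frac{1}{14} \cdot 32 = 50 + 8 \cdot \frac{16}{21} = 50 + \frac{128}{21} = \frac{1178}{21}$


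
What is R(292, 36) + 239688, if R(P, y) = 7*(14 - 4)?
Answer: 239758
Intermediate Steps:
R(P, y) = 70 (R(P, y) = 7*10 = 70)
R(292, 36) + 239688 = 70 + 239688 = 239758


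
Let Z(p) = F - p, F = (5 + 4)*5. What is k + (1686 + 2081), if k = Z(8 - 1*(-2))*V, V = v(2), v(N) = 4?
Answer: 3907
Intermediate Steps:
F = 45 (F = 9*5 = 45)
Z(p) = 45 - p
V = 4
k = 140 (k = (45 - (8 - 1*(-2)))*4 = (45 - (8 + 2))*4 = (45 - 1*10)*4 = (45 - 10)*4 = 35*4 = 140)
k + (1686 + 2081) = 140 + (1686 + 2081) = 140 + 3767 = 3907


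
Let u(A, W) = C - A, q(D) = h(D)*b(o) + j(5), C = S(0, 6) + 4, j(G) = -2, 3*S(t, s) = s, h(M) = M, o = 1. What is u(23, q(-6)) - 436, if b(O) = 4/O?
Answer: -453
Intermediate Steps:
S(t, s) = s/3
C = 6 (C = (⅓)*6 + 4 = 2 + 4 = 6)
q(D) = -2 + 4*D (q(D) = D*(4/1) - 2 = D*(4*1) - 2 = D*4 - 2 = 4*D - 2 = -2 + 4*D)
u(A, W) = 6 - A
u(23, q(-6)) - 436 = (6 - 1*23) - 436 = (6 - 23) - 436 = -17 - 436 = -453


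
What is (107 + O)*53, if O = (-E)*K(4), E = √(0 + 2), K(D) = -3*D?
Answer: 5671 + 636*√2 ≈ 6570.4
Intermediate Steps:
E = √2 ≈ 1.4142
O = 12*√2 (O = (-√2)*(-3*4) = -√2*(-12) = 12*√2 ≈ 16.971)
(107 + O)*53 = (107 + 12*√2)*53 = 5671 + 636*√2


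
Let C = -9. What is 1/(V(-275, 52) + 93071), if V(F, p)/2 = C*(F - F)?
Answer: 1/93071 ≈ 1.0744e-5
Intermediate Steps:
V(F, p) = 0 (V(F, p) = 2*(-9*(F - F)) = 2*(-9*0) = 2*0 = 0)
1/(V(-275, 52) + 93071) = 1/(0 + 93071) = 1/93071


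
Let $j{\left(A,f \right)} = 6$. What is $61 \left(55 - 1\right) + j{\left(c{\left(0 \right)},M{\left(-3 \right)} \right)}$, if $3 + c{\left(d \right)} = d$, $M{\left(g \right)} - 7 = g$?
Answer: $3300$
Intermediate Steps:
$M{\left(g \right)} = 7 + g$
$c{\left(d \right)} = -3 + d$
$61 \left(55 - 1\right) + j{\left(c{\left(0 \right)},M{\left(-3 \right)} \right)} = 61 \left(55 - 1\right) + 6 = 61 \cdot 54 + 6 = 3294 + 6 = 3300$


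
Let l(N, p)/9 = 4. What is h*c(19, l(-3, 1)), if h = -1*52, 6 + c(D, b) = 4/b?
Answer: 2756/9 ≈ 306.22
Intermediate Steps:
l(N, p) = 36 (l(N, p) = 9*4 = 36)
c(D, b) = -6 + 4/b
h = -52
h*c(19, l(-3, 1)) = -52*(-6 + 4/36) = -52*(-6 + 4*(1/36)) = -52*(-6 + ⅑) = -52*(-53/9) = 2756/9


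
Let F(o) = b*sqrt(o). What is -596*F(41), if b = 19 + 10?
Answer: -17284*sqrt(41) ≈ -1.1067e+5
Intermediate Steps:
b = 29
F(o) = 29*sqrt(o)
-596*F(41) = -17284*sqrt(41)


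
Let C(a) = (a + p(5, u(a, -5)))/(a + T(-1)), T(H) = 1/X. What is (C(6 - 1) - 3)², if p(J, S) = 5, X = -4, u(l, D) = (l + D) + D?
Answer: 289/361 ≈ 0.80055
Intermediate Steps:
u(l, D) = l + 2*D (u(l, D) = (D + l) + D = l + 2*D)
T(H) = -¼ (T(H) = 1/(-4) = -¼)
C(a) = (5 + a)/(-¼ + a) (C(a) = (a + 5)/(a - ¼) = (5 + a)/(-¼ + a))
(C(6 - 1) - 3)² = (4*(5 + (6 - 1))/(-1 + 4*(6 - 1)) - 3)² = (4*(5 + 5)/(-1 + 4*5) - 3)² = (4*10/(-1 + 20) - 3)² = (4*10/19 - 3)² = (4*(1/19)*10 - 3)² = (40/19 - 3)² = (-17/19)² = 289/361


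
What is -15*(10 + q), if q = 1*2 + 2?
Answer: -210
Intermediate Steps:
q = 4 (q = 2 + 2 = 4)
-15*(10 + q) = -15*(10 + 4) = -15*14 = -210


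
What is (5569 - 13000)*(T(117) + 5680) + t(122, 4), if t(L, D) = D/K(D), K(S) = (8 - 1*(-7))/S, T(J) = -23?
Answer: -630557489/15 ≈ -4.2037e+7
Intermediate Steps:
K(S) = 15/S (K(S) = (8 + 7)/S = 15/S)
t(L, D) = D²/15 (t(L, D) = D/((15/D)) = D*(D/15) = D²/15)
(5569 - 13000)*(T(117) + 5680) + t(122, 4) = (5569 - 13000)*(-23 + 5680) + (1/15)*4² = -7431*5657 + (1/15)*16 = -42037167 + 16/15 = -630557489/15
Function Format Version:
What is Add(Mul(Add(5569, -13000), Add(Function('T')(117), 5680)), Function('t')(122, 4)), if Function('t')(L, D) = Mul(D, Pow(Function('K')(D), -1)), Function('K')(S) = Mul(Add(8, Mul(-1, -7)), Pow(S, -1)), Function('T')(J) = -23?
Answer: Rational(-630557489, 15) ≈ -4.2037e+7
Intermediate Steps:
Function('K')(S) = Mul(15, Pow(S, -1)) (Function('K')(S) = Mul(Add(8, 7), Pow(S, -1)) = Mul(15, Pow(S, -1)))
Function('t')(L, D) = Mul(Rational(1, 15), Pow(D, 2)) (Function('t')(L, D) = Mul(D, Pow(Mul(15, Pow(D, -1)), -1)) = Mul(D, Mul(Rational(1, 15), D)) = Mul(Rational(1, 15), Pow(D, 2)))
Add(Mul(Add(5569, -13000), Add(Function('T')(117), 5680)), Function('t')(122, 4)) = Add(Mul(Add(5569, -13000), Add(-23, 5680)), Mul(Rational(1, 15), Pow(4, 2))) = Add(Mul(-7431, 5657), Mul(Rational(1, 15), 16)) = Add(-42037167, Rational(16, 15)) = Rational(-630557489, 15)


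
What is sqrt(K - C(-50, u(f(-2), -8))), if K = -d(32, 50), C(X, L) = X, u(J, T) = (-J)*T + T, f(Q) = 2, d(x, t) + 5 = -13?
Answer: 2*sqrt(17) ≈ 8.2462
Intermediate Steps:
d(x, t) = -18 (d(x, t) = -5 - 13 = -18)
u(J, T) = T - J*T (u(J, T) = -J*T + T = T - J*T)
K = 18 (K = -1*(-18) = 18)
sqrt(K - C(-50, u(f(-2), -8))) = sqrt(18 - 1*(-50)) = sqrt(18 + 50) = sqrt(68) = 2*sqrt(17)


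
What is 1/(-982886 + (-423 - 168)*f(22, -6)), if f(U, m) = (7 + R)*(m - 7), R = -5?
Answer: -1/967520 ≈ -1.0336e-6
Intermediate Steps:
f(U, m) = -14 + 2*m (f(U, m) = (7 - 5)*(m - 7) = 2*(-7 + m) = -14 + 2*m)
1/(-982886 + (-423 - 168)*f(22, -6)) = 1/(-982886 + (-423 - 168)*(-14 + 2*(-6))) = 1/(-982886 - 591*(-14 - 12)) = 1/(-982886 - 591*(-26)) = 1/(-982886 + 15366) = 1/(-967520) = -1/967520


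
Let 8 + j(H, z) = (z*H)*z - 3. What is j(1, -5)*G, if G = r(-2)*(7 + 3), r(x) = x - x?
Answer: 0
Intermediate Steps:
r(x) = 0
j(H, z) = -11 + H*z**2 (j(H, z) = -8 + ((z*H)*z - 3) = -8 + ((H*z)*z - 3) = -8 + (H*z**2 - 3) = -8 + (-3 + H*z**2) = -11 + H*z**2)
G = 0 (G = 0*(7 + 3) = 0*10 = 0)
j(1, -5)*G = (-11 + 1*(-5)**2)*0 = (-11 + 1*25)*0 = (-11 + 25)*0 = 14*0 = 0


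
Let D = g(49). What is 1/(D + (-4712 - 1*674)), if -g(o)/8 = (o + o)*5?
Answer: -1/9306 ≈ -0.00010746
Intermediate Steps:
g(o) = -80*o (g(o) = -8*(o + o)*5 = -8*2*o*5 = -80*o)
D = -3920 (D = -80*49 = -3920)
1/(D + (-4712 - 1*674)) = 1/(-3920 + (-4712 - 1*674)) = 1/(-3920 + (-4712 - 674)) = 1/(-3920 - 5386) = 1/(-9306) = -1/9306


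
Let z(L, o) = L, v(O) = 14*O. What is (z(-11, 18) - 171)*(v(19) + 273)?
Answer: -98098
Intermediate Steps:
(z(-11, 18) - 171)*(v(19) + 273) = (-11 - 171)*(14*19 + 273) = -182*(266 + 273) = -182*539 = -98098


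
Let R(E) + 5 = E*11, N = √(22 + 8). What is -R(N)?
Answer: 5 - 11*√30 ≈ -55.250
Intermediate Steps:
N = √30 ≈ 5.4772
R(E) = -5 + 11*E (R(E) = -5 + E*11 = -5 + 11*E)
-R(N) = -(-5 + 11*√30) = 5 - 11*√30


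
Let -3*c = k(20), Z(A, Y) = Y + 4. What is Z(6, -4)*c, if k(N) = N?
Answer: 0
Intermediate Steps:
Z(A, Y) = 4 + Y
c = -20/3 (c = -⅓*20 = -20/3 ≈ -6.6667)
Z(6, -4)*c = (4 - 4)*(-20/3) = 0*(-20/3) = 0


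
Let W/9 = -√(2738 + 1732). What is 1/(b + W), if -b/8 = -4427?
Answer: 17708/626965493 + 9*√4470/1253930986 ≈ 2.8724e-5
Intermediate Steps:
b = 35416 (b = -8*(-4427) = 35416)
W = -9*√4470 (W = 9*(-√(2738 + 1732)) = 9*(-√4470) = -9*√4470 ≈ -601.72)
1/(b + W) = 1/(35416 - 9*√4470)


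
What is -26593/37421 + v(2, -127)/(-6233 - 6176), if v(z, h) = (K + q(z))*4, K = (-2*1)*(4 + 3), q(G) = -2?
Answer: -327597593/464357189 ≈ -0.70549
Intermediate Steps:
K = -14 (K = -2*7 = -14)
v(z, h) = -64 (v(z, h) = (-14 - 2)*4 = -16*4 = -64)
-26593/37421 + v(2, -127)/(-6233 - 6176) = -26593/37421 - 64/(-6233 - 6176) = -26593*1/37421 - 64/(-12409) = -26593/37421 - 64*(-1/12409) = -26593/37421 + 64/12409 = -327597593/464357189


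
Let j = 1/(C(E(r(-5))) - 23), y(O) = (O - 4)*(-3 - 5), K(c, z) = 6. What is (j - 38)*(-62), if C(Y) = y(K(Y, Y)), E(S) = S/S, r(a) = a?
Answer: 91946/39 ≈ 2357.6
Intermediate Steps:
E(S) = 1
y(O) = 32 - 8*O (y(O) = (-4 + O)*(-8) = 32 - 8*O)
C(Y) = -16 (C(Y) = 32 - 8*6 = 32 - 48 = -16)
j = -1/39 (j = 1/(-16 - 23) = 1/(-39) = -1/39 ≈ -0.025641)
(j - 38)*(-62) = (-1/39 - 38)*(-62) = -1483/39*(-62) = 91946/39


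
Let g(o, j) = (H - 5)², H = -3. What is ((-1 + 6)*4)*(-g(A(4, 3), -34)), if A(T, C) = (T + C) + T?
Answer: -1280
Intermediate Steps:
A(T, C) = C + 2*T (A(T, C) = (C + T) + T = C + 2*T)
g(o, j) = 64 (g(o, j) = (-3 - 5)² = (-8)² = 64)
((-1 + 6)*4)*(-g(A(4, 3), -34)) = ((-1 + 6)*4)*(-1*64) = (5*4)*(-64) = 20*(-64) = -1280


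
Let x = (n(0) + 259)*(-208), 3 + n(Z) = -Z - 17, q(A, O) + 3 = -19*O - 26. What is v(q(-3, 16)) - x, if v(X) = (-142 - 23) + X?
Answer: 49214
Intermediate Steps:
q(A, O) = -29 - 19*O (q(A, O) = -3 + (-19*O - 26) = -3 + (-26 - 19*O) = -29 - 19*O)
n(Z) = -20 - Z (n(Z) = -3 + (-Z - 17) = -3 + (-17 - Z) = -20 - Z)
v(X) = -165 + X
x = -49712 (x = ((-20 - 1*0) + 259)*(-208) = ((-20 + 0) + 259)*(-208) = (-20 + 259)*(-208) = 239*(-208) = -49712)
v(q(-3, 16)) - x = (-165 + (-29 - 19*16)) - 1*(-49712) = (-165 + (-29 - 304)) + 49712 = (-165 - 333) + 49712 = -498 + 49712 = 49214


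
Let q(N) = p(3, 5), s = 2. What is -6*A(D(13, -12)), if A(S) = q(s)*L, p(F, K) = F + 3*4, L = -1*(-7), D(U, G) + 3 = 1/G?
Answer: -630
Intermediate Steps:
D(U, G) = -3 + 1/G
L = 7
p(F, K) = 12 + F (p(F, K) = F + 12 = 12 + F)
q(N) = 15 (q(N) = 12 + 3 = 15)
A(S) = 105 (A(S) = 15*7 = 105)
-6*A(D(13, -12)) = -6*105 = -630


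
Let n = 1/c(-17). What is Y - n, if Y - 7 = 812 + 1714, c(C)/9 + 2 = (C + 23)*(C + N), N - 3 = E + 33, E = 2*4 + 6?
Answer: 4468211/1764 ≈ 2533.0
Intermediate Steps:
E = 14 (E = 8 + 6 = 14)
N = 50 (N = 3 + (14 + 33) = 3 + 47 = 50)
c(C) = -18 + 9*(23 + C)*(50 + C) (c(C) = -18 + 9*((C + 23)*(C + 50)) = -18 + 9*((23 + C)*(50 + C)) = -18 + 9*(23 + C)*(50 + C))
Y = 2533 (Y = 7 + (812 + 1714) = 7 + 2526 = 2533)
n = 1/1764 (n = 1/(10332 + 9*(-17)² + 657*(-17)) = 1/(10332 + 9*289 - 11169) = 1/(10332 + 2601 - 11169) = 1/1764 ≈ 0.00056689)
Y - n = 2533 - 1*1/1764 = 2533 - 1/1764 = 4468211/1764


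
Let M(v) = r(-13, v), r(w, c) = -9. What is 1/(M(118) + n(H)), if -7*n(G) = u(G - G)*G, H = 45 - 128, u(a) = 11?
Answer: 7/850 ≈ 0.0082353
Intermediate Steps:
M(v) = -9
H = -83
n(G) = -11*G/7
1/(M(118) + n(H)) = 1/(-9 - 11/7*(-83)) = 1/(-9 + 913/7) = 1/(850/7) = 7/850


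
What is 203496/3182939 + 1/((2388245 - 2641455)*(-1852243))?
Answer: 95440936558487819/1492818921052038170 ≈ 0.063933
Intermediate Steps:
203496/3182939 + 1/((2388245 - 2641455)*(-1852243)) = 203496*(1/3182939) - 1/1852243/(-253210) = 203496/3182939 - 1/253210*(-1/1852243) = 203496/3182939 + 1/469006450030 = 95440936558487819/1492818921052038170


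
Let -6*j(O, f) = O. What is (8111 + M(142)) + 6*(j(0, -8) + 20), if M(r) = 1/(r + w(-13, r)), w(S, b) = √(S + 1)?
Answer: 83034399/10088 - I*√3/10088 ≈ 8231.0 - 0.00017169*I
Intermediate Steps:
w(S, b) = √(1 + S)
j(O, f) = -O/6
M(r) = 1/(r + 2*I*√3) (M(r) = 1/(r + √(1 - 13)) = 1/(r + √(-12)) = 1/(r + 2*I*√3))
(8111 + M(142)) + 6*(j(0, -8) + 20) = (8111 + 1/(142 + 2*I*√3)) + 6*(-⅙*0 + 20) = (8111 + 1/(142 + 2*I*√3)) + 6*(0 + 20) = (8111 + 1/(142 + 2*I*√3)) + 6*20 = (8111 + 1/(142 + 2*I*√3)) + 120 = 8231 + 1/(142 + 2*I*√3)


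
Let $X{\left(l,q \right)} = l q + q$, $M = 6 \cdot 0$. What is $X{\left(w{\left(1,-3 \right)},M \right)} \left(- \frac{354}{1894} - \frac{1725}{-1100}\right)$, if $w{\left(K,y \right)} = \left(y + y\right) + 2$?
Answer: $0$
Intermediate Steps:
$w{\left(K,y \right)} = 2 + 2 y$ ($w{\left(K,y \right)} = 2 y + 2 = 2 + 2 y$)
$M = 0$
$X{\left(l,q \right)} = q + l q$
$X{\left(w{\left(1,-3 \right)},M \right)} \left(- \frac{354}{1894} - \frac{1725}{-1100}\right) = 0 \left(1 + \left(2 + 2 \left(-3\right)\right)\right) \left(- \frac{354}{1894} - \frac{1725}{-1100}\right) = 0 \left(1 + \left(2 - 6\right)\right) \left(\left(-354\right) \frac{1}{1894} - - \frac{69}{44}\right) = 0 \left(1 - 4\right) \left(- \frac{177}{947} + \frac{69}{44}\right) = 0 \left(-3\right) \frac{57555}{41668} = 0 \cdot \frac{57555}{41668} = 0$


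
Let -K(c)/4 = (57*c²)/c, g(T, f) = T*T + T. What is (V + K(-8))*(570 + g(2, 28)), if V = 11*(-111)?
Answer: 347328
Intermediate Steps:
g(T, f) = T + T² (g(T, f) = T² + T = T + T²)
K(c) = -228*c (K(c) = -4*57*c²/c = -228*c)
V = -1221
(V + K(-8))*(570 + g(2, 28)) = (-1221 - 228*(-8))*(570 + 2*(1 + 2)) = (-1221 + 1824)*(570 + 2*3) = 603*(570 + 6) = 603*576 = 347328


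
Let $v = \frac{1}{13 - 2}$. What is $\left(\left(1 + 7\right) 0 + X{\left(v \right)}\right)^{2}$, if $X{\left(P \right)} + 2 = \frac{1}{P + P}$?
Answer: $\frac{49}{4} \approx 12.25$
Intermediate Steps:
$v = \frac{1}{11} \approx 0.090909$
$X{\left(P \right)} = -2 + \frac{1}{2 P}$ ($X{\left(P \right)} = -2 + \frac{1}{P + P} = -2 + \frac{1}{2 P}$)
$\left(\left(1 + 7\right) 0 + X{\left(v \right)}\right)^{2} = \left(\left(1 + 7\right) 0 - \left(2 - \frac{\frac{1}{\frac{1}{11}}}{2}\right)\right)^{2} = \left(8 \cdot 0 + \left(-2 + \frac{1}{2} \cdot 11\right)\right)^{2} = \left(0 + \left(-2 + \frac{11}{2}\right)\right)^{2} = \left(0 + \frac{7}{2}\right)^{2} = \left(\frac{7}{2}\right)^{2} = \frac{49}{4}$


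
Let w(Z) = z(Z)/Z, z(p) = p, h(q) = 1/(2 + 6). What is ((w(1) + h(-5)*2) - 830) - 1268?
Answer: -8387/4 ≈ -2096.8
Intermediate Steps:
h(q) = 1/8
w(Z) = 1 (w(Z) = Z/Z = 1)
((w(1) + h(-5)*2) - 830) - 1268 = ((1 + (1/8)*2) - 830) - 1268 = ((1 + 1/4) - 830) - 1268 = (5/4 - 830) - 1268 = -3315/4 - 1268 = -8387/4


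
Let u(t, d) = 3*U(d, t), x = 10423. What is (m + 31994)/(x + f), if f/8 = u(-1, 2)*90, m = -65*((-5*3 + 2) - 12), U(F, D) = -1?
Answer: 33619/8263 ≈ 4.0686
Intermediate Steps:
u(t, d) = -3 (u(t, d) = 3*(-1) = -3)
m = 1625 (m = -65*((-15 + 2) - 12) = -65*(-13 - 12) = -65*(-25) = 1625)
f = -2160 (f = 8*(-3*90) = 8*(-270) = -2160)
(m + 31994)/(x + f) = (1625 + 31994)/(10423 - 2160) = 33619/8263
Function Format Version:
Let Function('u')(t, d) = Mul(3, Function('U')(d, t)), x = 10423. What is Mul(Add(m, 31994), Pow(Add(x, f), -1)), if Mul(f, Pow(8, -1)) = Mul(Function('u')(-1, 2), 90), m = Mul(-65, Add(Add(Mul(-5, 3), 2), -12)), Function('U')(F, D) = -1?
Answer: Rational(33619, 8263) ≈ 4.0686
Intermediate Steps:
Function('u')(t, d) = -3 (Function('u')(t, d) = Mul(3, -1) = -3)
m = 1625 (m = Mul(-65, Add(Add(-15, 2), -12)) = Mul(-65, Add(-13, -12)) = Mul(-65, -25) = 1625)
f = -2160 (f = Mul(8, Mul(-3, 90)) = Mul(8, -270) = -2160)
Mul(Add(m, 31994), Pow(Add(x, f), -1)) = Mul(Add(1625, 31994), Pow(Add(10423, -2160), -1)) = Mul(33619, Pow(8263, -1)) = Mul(33619, Rational(1, 8263)) = Rational(33619, 8263)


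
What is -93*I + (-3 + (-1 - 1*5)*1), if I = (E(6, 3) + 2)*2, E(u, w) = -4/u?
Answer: -257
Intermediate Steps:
I = 8/3 (I = (-4/6 + 2)*2 = (-4*⅙ + 2)*2 = (-⅔ + 2)*2 = (4/3)*2 = 8/3 ≈ 2.6667)
-93*I + (-3 + (-1 - 1*5)*1) = -93*8/3 + (-3 + (-1 - 1*5)*1) = -248 + (-3 + (-1 - 5)*1) = -248 + (-3 - 6*1) = -248 + (-3 - 6) = -248 - 9 = -257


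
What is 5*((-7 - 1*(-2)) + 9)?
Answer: 20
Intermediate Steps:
5*((-7 - 1*(-2)) + 9) = 5*((-7 + 2) + 9) = 5*(-5 + 9) = 5*4 = 20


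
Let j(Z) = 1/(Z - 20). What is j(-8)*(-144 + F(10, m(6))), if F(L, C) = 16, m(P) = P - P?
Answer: 32/7 ≈ 4.5714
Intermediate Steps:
m(P) = 0
j(Z) = 1/(-20 + Z)
j(-8)*(-144 + F(10, m(6))) = (-144 + 16)/(-20 - 8) = -128/(-28) = -1/28*(-128) = 32/7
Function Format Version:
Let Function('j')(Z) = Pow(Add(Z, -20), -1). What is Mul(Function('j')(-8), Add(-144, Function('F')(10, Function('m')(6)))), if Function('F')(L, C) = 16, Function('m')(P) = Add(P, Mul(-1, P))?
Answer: Rational(32, 7) ≈ 4.5714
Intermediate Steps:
Function('m')(P) = 0
Function('j')(Z) = Pow(Add(-20, Z), -1)
Mul(Function('j')(-8), Add(-144, Function('F')(10, Function('m')(6)))) = Mul(Pow(Add(-20, -8), -1), Add(-144, 16)) = Mul(Pow(-28, -1), -128) = Mul(Rational(-1, 28), -128) = Rational(32, 7)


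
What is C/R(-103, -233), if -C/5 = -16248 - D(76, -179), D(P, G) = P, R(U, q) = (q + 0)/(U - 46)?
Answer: 12161380/233 ≈ 52195.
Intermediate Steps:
R(U, q) = q/(-46 + U)
C = 81620 (C = -5*(-16248 - 1*76) = -5*(-16248 - 76) = -5*(-16324) = 81620)
C/R(-103, -233) = 81620/((-233/(-46 - 103))) = 81620/((-233/(-149))) = 81620/((-233*(-1/149))) = 81620/(233/149) = 81620*(149/233) = 12161380/233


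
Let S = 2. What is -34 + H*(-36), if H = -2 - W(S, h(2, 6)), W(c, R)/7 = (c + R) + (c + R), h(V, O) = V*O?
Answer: 7094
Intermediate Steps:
h(V, O) = O*V
W(c, R) = 14*R + 14*c (W(c, R) = 7*((c + R) + (c + R)) = 7*((R + c) + (R + c)) = 7*(2*R + 2*c) = 14*R + 14*c)
H = -198 (H = -2 - (14*(6*2) + 14*2) = -2 - (14*12 + 28) = -2 - (168 + 28) = -2 - 1*196 = -2 - 196 = -198)
-34 + H*(-36) = -34 - 198*(-36) = -34 + 7128 = 7094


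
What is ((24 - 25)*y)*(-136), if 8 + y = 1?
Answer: -952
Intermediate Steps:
y = -7 (y = -8 + 1 = -7)
((24 - 25)*y)*(-136) = ((24 - 25)*(-7))*(-136) = -1*(-7)*(-136) = 7*(-136) = -952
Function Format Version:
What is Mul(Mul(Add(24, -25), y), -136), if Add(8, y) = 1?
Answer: -952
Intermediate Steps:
y = -7 (y = Add(-8, 1) = -7)
Mul(Mul(Add(24, -25), y), -136) = Mul(Mul(Add(24, -25), -7), -136) = Mul(Mul(-1, -7), -136) = Mul(7, -136) = -952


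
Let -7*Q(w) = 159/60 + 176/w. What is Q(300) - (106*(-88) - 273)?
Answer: 20161129/2100 ≈ 9600.5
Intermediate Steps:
Q(w) = -53/140 - 176/(7*w) (Q(w) = -(159/60 + 176/w)/7 = -(159*(1/60) + 176/w)/7 = -(53/20 + 176/w)/7 = -53/140 - 176/(7*w))
Q(300) - (106*(-88) - 273) = (1/140)*(-3520 - 53*300)/300 - (106*(-88) - 273) = (1/140)*(1/300)*(-3520 - 15900) - (-9328 - 273) = (1/140)*(1/300)*(-19420) - 1*(-9601) = -971/2100 + 9601 = 20161129/2100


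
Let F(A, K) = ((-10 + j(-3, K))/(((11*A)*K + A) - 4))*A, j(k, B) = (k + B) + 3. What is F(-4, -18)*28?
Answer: 4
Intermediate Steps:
j(k, B) = 3 + B + k (j(k, B) = (B + k) + 3 = 3 + B + k)
F(A, K) = A*(-10 + K)/(-4 + A + 11*A*K) (F(A, K) = ((-10 + (3 + K - 3))/(((11*A)*K + A) - 4))*A = ((-10 + K)/((11*A*K + A) - 4))*A = ((-10 + K)/((A + 11*A*K) - 4))*A = ((-10 + K)/(-4 + A + 11*A*K))*A = A*(-10 + K)/(-4 + A + 11*A*K))
F(-4, -18)*28 = -4*(-10 - 18)/(-4 - 4 + 11*(-4)*(-18))*28 = -4*(-28)/(-4 - 4 + 792)*28 = -4*(-28)/784*28 = -4*1/784*(-28)*28 = (⅐)*28 = 4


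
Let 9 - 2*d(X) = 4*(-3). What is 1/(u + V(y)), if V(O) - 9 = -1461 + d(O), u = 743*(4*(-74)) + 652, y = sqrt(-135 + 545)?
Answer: -2/441435 ≈ -4.5307e-6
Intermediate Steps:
d(X) = 21/2 (d(X) = 9/2 - 2*(-3) = 9/2 - 1/2*(-12) = 9/2 + 6 = 21/2)
y = sqrt(410) ≈ 20.248
u = -219276 (u = 743*(-296) + 652 = -219928 + 652 = -219276)
V(O) = -2883/2 (V(O) = 9 + (-1461 + 21/2) = 9 - 2901/2 = -2883/2)
1/(u + V(y)) = 1/(-219276 - 2883/2) = 1/(-441435/2) = -2/441435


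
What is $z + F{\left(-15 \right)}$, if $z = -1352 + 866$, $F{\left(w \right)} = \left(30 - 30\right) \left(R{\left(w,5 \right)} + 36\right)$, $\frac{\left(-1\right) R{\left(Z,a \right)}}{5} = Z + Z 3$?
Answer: $-486$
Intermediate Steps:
$R{\left(Z,a \right)} = - 20 Z$ ($R{\left(Z,a \right)} = - 5 \left(Z + Z 3\right) = - 5 \left(Z + 3 Z\right) = - 5 \cdot 4 Z = - 20 Z$)
$F{\left(w \right)} = 0$ ($F{\left(w \right)} = \left(30 - 30\right) \left(- 20 w + 36\right) = 0 \left(36 - 20 w\right) = 0$)
$z = -486$
$z + F{\left(-15 \right)} = -486 + 0 = -486$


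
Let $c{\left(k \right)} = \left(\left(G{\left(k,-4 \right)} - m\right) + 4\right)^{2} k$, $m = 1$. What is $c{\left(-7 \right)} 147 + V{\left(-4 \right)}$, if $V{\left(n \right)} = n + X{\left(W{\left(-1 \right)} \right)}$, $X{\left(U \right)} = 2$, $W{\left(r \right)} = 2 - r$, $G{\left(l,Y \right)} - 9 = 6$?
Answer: $-333398$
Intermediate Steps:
$G{\left(l,Y \right)} = 15$ ($G{\left(l,Y \right)} = 9 + 6 = 15$)
$V{\left(n \right)} = 2 + n$ ($V{\left(n \right)} = n + 2 = 2 + n$)
$c{\left(k \right)} = 324 k$ ($c{\left(k \right)} = \left(\left(15 - 1\right) + 4\right)^{2} k = \left(14 + 4\right)^{2} k = 18^{2} k = 324 k$)
$c{\left(-7 \right)} 147 + V{\left(-4 \right)} = 324 \left(-7\right) 147 + \left(2 - 4\right) = \left(-2268\right) 147 - 2 = -333396 - 2 = -333398$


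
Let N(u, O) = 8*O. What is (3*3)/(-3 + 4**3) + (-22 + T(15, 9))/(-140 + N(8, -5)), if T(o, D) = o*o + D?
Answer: -2828/2745 ≈ -1.0302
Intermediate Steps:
T(o, D) = D + o**2 (T(o, D) = o**2 + D = D + o**2)
(3*3)/(-3 + 4**3) + (-22 + T(15, 9))/(-140 + N(8, -5)) = (3*3)/(-3 + 4**3) + (-22 + (9 + 15**2))/(-140 + 8*(-5)) = 9/(-3 + 64) + (-22 + (9 + 225))/(-140 - 40) = 9/61 + (-22 + 234)/(-180) = 9*(1/61) + 212*(-1/180) = 9/61 - 53/45 = -2828/2745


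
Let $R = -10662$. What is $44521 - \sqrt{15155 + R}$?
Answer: $44521 - \sqrt{4493} \approx 44454.0$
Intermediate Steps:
$44521 - \sqrt{15155 + R} = 44521 - \sqrt{15155 - 10662} = 44521 - \sqrt{4493}$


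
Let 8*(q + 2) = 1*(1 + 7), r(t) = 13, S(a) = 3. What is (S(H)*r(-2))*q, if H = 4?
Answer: -39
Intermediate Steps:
q = -1 (q = -2 + (1*(1 + 7))/8 = -2 + (1*8)/8 = -2 + (1/8)*8 = -2 + 1 = -1)
(S(H)*r(-2))*q = (3*13)*(-1) = 39*(-1) = -39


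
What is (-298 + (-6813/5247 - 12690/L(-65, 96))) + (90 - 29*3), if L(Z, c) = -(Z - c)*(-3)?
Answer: -25345372/93863 ≈ -270.03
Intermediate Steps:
L(Z, c) = -3*c + 3*Z (L(Z, c) = (c - Z)*(-3) = -3*c + 3*Z)
(-298 + (-6813/5247 - 12690/L(-65, 96))) + (90 - 29*3) = (-298 + (-6813/5247 - 12690/(-3*96 + 3*(-65)))) + (90 - 29*3) = (-298 + (-6813*1/5247 - 12690/(-288 - 195))) + (90 - 87) = (-298 + (-757/583 - 12690/(-483))) + 3 = (-298 + (-757/583 - 12690*(-1/483))) + 3 = (-298 + (-757/583 + 4230/161)) + 3 = (-298 + 2344213/93863) + 3 = -25626961/93863 + 3 = -25345372/93863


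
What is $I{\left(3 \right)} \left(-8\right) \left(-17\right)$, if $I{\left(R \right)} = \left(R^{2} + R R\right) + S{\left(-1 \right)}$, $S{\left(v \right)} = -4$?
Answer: $1904$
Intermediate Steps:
$I{\left(R \right)} = -4 + 2 R^{2}$ ($I{\left(R \right)} = \left(R^{2} + R R\right) - 4 = \left(R^{2} + R^{2}\right) - 4 = 2 R^{2} - 4 = -4 + 2 R^{2}$)
$I{\left(3 \right)} \left(-8\right) \left(-17\right) = \left(-4 + 2 \cdot 3^{2}\right) \left(-8\right) \left(-17\right) = \left(-4 + 2 \cdot 9\right) \left(-8\right) \left(-17\right) = \left(-4 + 18\right) \left(-8\right) \left(-17\right) = 14 \left(-8\right) \left(-17\right) = \left(-112\right) \left(-17\right) = 1904$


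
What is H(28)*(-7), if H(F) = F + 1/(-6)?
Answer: -1169/6 ≈ -194.83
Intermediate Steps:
H(F) = -⅙ + F (H(F) = F - ⅙ = -⅙ + F)
H(28)*(-7) = (-⅙ + 28)*(-7) = (167/6)*(-7) = -1169/6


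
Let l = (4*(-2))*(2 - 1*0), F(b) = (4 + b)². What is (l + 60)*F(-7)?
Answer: 396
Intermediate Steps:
l = -16 (l = -8*(2 + 0) = -8*2 = -16)
(l + 60)*F(-7) = (-16 + 60)*(4 - 7)² = 44*(-3)² = 44*9 = 396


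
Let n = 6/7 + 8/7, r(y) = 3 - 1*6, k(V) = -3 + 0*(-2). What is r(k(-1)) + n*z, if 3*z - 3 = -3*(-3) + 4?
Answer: 23/3 ≈ 7.6667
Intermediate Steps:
k(V) = -3 (k(V) = -3 + 0 = -3)
r(y) = -3 (r(y) = 3 - 6 = -3)
z = 16/3 (z = 1 + (-3*(-3) + 4)/3 = 1 + (9 + 4)/3 = 1 + (1/3)*13 = 1 + 13/3 = 16/3 ≈ 5.3333)
n = 2 (n = 6*(1/7) + 8*(1/7) = 6/7 + 8/7 = 2)
r(k(-1)) + n*z = -3 + 2*(16/3) = -3 + 32/3 = 23/3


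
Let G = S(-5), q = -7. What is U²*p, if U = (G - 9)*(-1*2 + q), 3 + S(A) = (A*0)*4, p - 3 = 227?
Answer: 2682720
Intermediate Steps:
p = 230 (p = 3 + 227 = 230)
S(A) = -3 (S(A) = -3 + (A*0)*4 = -3 + 0*4 = -3 + 0 = -3)
G = -3
U = 108 (U = (-3 - 9)*(-1*2 - 7) = -12*(-2 - 7) = -12*(-9) = 108)
U²*p = 108²*230 = 11664*230 = 2682720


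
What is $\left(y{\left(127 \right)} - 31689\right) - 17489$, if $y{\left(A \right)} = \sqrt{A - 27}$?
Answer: $-49168$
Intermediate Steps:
$y{\left(A \right)} = \sqrt{-27 + A}$
$\left(y{\left(127 \right)} - 31689\right) - 17489 = \left(\sqrt{-27 + 127} - 31689\right) - 17489 = \left(\sqrt{100} - 31689\right) - 17489 = \left(10 - 31689\right) - 17489 = -31679 - 17489 = -49168$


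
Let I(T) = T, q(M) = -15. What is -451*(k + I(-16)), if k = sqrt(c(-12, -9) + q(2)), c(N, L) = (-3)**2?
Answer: 7216 - 451*I*sqrt(6) ≈ 7216.0 - 1104.7*I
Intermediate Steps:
c(N, L) = 9
k = I*sqrt(6) (k = sqrt(9 - 15) = sqrt(-6) = I*sqrt(6) ≈ 2.4495*I)
-451*(k + I(-16)) = -451*(I*sqrt(6) - 16) = -451*(-16 + I*sqrt(6)) = 7216 - 451*I*sqrt(6)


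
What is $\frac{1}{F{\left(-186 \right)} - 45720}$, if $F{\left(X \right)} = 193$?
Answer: $- \frac{1}{45527} \approx -2.1965 \cdot 10^{-5}$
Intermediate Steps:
$\frac{1}{F{\left(-186 \right)} - 45720} = \frac{1}{193 - 45720} = \frac{1}{-45527} = - \frac{1}{45527}$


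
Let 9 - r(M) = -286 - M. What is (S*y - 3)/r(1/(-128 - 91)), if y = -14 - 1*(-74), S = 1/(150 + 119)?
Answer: -163593/17378476 ≈ -0.0094135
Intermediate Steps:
S = 1/269 ≈ 0.0037175
r(M) = 295 + M (r(M) = 9 - (-286 - M) = 9 + (286 + M) = 295 + M)
y = 60 (y = -14 + 74 = 60)
(S*y - 3)/r(1/(-128 - 91)) = ((1/269)*60 - 3)/(295 + 1/(-128 - 91)) = (60/269 - 3)/(295 + 1/(-219)) = -747/(269*(295 - 1/219)) = -747/(269*64604/219) = -747/269*219/64604 = -163593/17378476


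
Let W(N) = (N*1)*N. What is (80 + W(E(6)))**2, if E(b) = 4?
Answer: 9216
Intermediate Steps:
W(N) = N**2 (W(N) = N*N = N**2)
(80 + W(E(6)))**2 = (80 + 4**2)**2 = (80 + 16)**2 = 96**2 = 9216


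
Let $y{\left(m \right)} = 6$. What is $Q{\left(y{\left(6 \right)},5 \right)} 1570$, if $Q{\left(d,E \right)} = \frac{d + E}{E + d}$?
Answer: $1570$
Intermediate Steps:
$Q{\left(d,E \right)} = 1$ ($Q{\left(d,E \right)} = \frac{E + d}{E + d} = 1$)
$Q{\left(y{\left(6 \right)},5 \right)} 1570 = 1 \cdot 1570 = 1570$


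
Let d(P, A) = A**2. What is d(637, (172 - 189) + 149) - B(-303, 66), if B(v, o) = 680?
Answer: 16744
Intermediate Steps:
d(637, (172 - 189) + 149) - B(-303, 66) = ((172 - 189) + 149)**2 - 1*680 = (-17 + 149)**2 - 680 = 132**2 - 680 = 17424 - 680 = 16744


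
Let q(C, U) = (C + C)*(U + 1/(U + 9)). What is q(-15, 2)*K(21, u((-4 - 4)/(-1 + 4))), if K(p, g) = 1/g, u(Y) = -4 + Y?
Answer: 207/22 ≈ 9.4091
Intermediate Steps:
q(C, U) = 2*C*(U + 1/(9 + U)) (q(C, U) = (2*C)*(U + 1/(9 + U)) = 2*C*(U + 1/(9 + U)))
q(-15, 2)*K(21, u((-4 - 4)/(-1 + 4))) = (2*(-15)*(1 + 2² + 9*2)/(9 + 2))/(-4 + (-4 - 4)/(-1 + 4)) = (2*(-15)*(1 + 4 + 18)/11)/(-4 - 8/3) = (2*(-15)*(1/11)*23)/(-4 - 8*⅓) = -690/(11*(-4 - 8/3)) = -690/(11*(-20/3)) = -690/11*(-3/20) = 207/22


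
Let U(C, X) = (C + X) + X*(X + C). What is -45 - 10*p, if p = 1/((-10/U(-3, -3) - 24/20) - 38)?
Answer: -53745/1201 ≈ -44.750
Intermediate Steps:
U(C, X) = C + X + X*(C + X) (U(C, X) = (C + X) + X*(C + X) = C + X + X*(C + X))
p = -30/1201 (p = 1/((-10/(-3 - 3 + (-3)² - 3*(-3)) - 24/20) - 38) = 1/((-10/(-3 - 3 + 9 + 9) - 24*1/20) - 38) = 1/((-10/12 - 6/5) - 38) = 1/((-10*1/12 - 6/5) - 38) = 1/((-⅚ - 6/5) - 38) = 1/(-61/30 - 38) = 1/(-1201/30) = -30/1201 ≈ -0.024979)
-45 - 10*p = -45 - 10*(-30/1201) = -45 + 300/1201 = -53745/1201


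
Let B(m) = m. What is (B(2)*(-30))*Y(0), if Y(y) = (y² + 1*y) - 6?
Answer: 360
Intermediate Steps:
Y(y) = -6 + y + y² (Y(y) = (y² + y) - 6 = (y + y²) - 6 = -6 + y + y²)
(B(2)*(-30))*Y(0) = (2*(-30))*(-6 + 0 + 0²) = -60*(-6 + 0 + 0) = -60*(-6) = 360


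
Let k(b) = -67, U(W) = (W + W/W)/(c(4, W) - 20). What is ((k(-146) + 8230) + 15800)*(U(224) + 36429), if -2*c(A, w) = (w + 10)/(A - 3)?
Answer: 119588501724/137 ≈ 8.7291e+8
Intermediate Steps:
c(A, w) = -(10 + w)/(2*(-3 + A)) (c(A, w) = -(w + 10)/(2*(A - 3)) = -(10 + w)/(2*(-3 + A)))
U(W) = (1 + W)/(-25 - W/2) (U(W) = (W + W/W)/((-10 - W)/(2*(-3 + 4)) - 20) = (W + 1)/((½)*(-10 - W)/1 - 20) = (1 + W)/((½)*1*(-10 - W) - 20) = (1 + W)/((-5 - W/2) - 20) = (1 + W)/(-25 - W/2))
((k(-146) + 8230) + 15800)*(U(224) + 36429) = ((-67 + 8230) + 15800)*(2*(-1 - 1*224)/(50 + 224) + 36429) = (8163 + 15800)*(2*(-1 - 224)/274 + 36429) = 23963*(2*(1/274)*(-225) + 36429) = 23963*(-225/137 + 36429) = 23963*(4990548/137) = 119588501724/137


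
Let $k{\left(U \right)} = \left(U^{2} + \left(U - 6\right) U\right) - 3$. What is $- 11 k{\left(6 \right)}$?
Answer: $-363$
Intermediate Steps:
$k{\left(U \right)} = -3 + U^{2} + U \left(-6 + U\right)$ ($k{\left(U \right)} = \left(U^{2} + \left(U - 6\right) U\right) - 3 = \left(U^{2} + \left(-6 + U\right) U\right) - 3 = \left(U^{2} + U \left(-6 + U\right)\right) - 3 = -3 + U^{2} + U \left(-6 + U\right)$)
$- 11 k{\left(6 \right)} = - 11 \left(-3 - 36 + 2 \cdot 6^{2}\right) = - 11 \left(-3 - 36 + 2 \cdot 36\right) = - 11 \left(-3 - 36 + 72\right) = \left(-11\right) 33 = -363$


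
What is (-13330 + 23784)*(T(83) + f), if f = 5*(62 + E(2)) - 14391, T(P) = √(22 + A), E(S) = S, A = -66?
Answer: -147098234 + 20908*I*√11 ≈ -1.471e+8 + 69344.0*I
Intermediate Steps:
T(P) = 2*I*√11 (T(P) = √(22 - 66) = √(-44) = 2*I*√11)
f = -14071 (f = 5*(62 + 2) - 14391 = 5*64 - 14391 = 320 - 14391 = -14071)
(-13330 + 23784)*(T(83) + f) = (-13330 + 23784)*(2*I*√11 - 14071) = 10454*(-14071 + 2*I*√11) = -147098234 + 20908*I*√11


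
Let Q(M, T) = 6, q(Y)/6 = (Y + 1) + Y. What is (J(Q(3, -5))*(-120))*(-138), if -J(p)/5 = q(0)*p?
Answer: -2980800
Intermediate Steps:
q(Y) = 6 + 12*Y (q(Y) = 6*((Y + 1) + Y) = 6*((1 + Y) + Y) = 6*(1 + 2*Y) = 6 + 12*Y)
J(p) = -30*p (J(p) = -5*(6 + 12*0)*p = -5*(6 + 0)*p = -30*p)
(J(Q(3, -5))*(-120))*(-138) = (-30*6*(-120))*(-138) = -180*(-120)*(-138) = 21600*(-138) = -2980800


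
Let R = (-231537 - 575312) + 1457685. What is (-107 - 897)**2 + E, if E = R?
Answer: 1658852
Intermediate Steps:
R = 650836 (R = -806849 + 1457685 = 650836)
E = 650836
(-107 - 897)**2 + E = (-107 - 897)**2 + 650836 = (-1004)**2 + 650836 = 1008016 + 650836 = 1658852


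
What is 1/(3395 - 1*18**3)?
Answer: -1/2437 ≈ -0.00041034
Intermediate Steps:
1/(3395 - 1*18**3) = 1/(3395 - 1*5832) = 1/(3395 - 5832) = 1/(-2437) = -1/2437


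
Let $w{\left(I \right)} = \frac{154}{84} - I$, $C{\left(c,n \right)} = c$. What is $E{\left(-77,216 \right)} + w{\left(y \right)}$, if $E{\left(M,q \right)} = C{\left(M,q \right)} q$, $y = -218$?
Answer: $- \frac{98473}{6} \approx -16412.0$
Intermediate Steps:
$E{\left(M,q \right)} = M q$
$w{\left(I \right)} = \frac{11}{6} - I$ ($w{\left(I \right)} = 154 \cdot \frac{1}{84} - I = \frac{11}{6} - I$)
$E{\left(-77,216 \right)} + w{\left(y \right)} = \left(-77\right) 216 + \left(\frac{11}{6} - -218\right) = -16632 + \left(\frac{11}{6} + 218\right) = -16632 + \frac{1319}{6} = - \frac{98473}{6}$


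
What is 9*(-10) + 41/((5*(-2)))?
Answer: -941/10 ≈ -94.100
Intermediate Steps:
9*(-10) + 41/((5*(-2))) = -90 + 41/(-10) = -90 + 41*(-1/10) = -90 - 41/10 = -941/10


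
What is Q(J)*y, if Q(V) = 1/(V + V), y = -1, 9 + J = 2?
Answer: 1/14 ≈ 0.071429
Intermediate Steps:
J = -7 (J = -9 + 2 = -7)
Q(V) = 1/(2*V)
Q(J)*y = ((½)/(-7))*(-1) = ((½)*(-⅐))*(-1) = -1/14*(-1) = 1/14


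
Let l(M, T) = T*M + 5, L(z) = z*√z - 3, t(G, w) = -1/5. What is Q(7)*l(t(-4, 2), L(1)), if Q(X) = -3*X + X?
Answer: -378/5 ≈ -75.600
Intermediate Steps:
Q(X) = -2*X
t(G, w) = -⅕ (t(G, w) = -1*⅕ = -⅕)
L(z) = -3 + z^(3/2) (L(z) = z^(3/2) - 3 = -3 + z^(3/2))
l(M, T) = 5 + M*T (l(M, T) = M*T + 5 = 5 + M*T)
Q(7)*l(t(-4, 2), L(1)) = (-2*7)*(5 - (-3 + 1^(3/2))/5) = -14*(5 - (-3 + 1)/5) = -14*(5 - ⅕*(-2)) = -14*(5 + ⅖) = -14*27/5 = -378/5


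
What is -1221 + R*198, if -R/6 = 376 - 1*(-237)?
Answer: -729465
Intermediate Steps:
R = -3678 (R = -6*(376 - 1*(-237)) = -6*(376 + 237) = -6*613 = -3678)
-1221 + R*198 = -1221 - 3678*198 = -1221 - 728244 = -729465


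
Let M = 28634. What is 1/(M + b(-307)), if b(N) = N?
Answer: 1/28327 ≈ 3.5302e-5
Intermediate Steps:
1/(M + b(-307)) = 1/(28634 - 307) = 1/28327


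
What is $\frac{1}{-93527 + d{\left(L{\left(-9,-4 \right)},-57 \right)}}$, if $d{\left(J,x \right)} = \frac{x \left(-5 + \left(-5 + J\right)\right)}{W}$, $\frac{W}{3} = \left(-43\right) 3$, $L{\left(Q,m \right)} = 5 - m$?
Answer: $- \frac{129}{12065002} \approx -1.0692 \cdot 10^{-5}$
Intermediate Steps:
$W = -387$ ($W = 3 \left(\left(-43\right) 3\right) = 3 \left(-129\right) = -387$)
$d{\left(J,x \right)} = - \frac{x \left(-10 + J\right)}{387}$ ($d{\left(J,x \right)} = \frac{x \left(-5 + \left(-5 + J\right)\right)}{-387} = x \left(-10 + J\right) \left(- \frac{1}{387}\right) = - \frac{x \left(-10 + J\right)}{387}$)
$\frac{1}{-93527 + d{\left(L{\left(-9,-4 \right)},-57 \right)}} = \frac{1}{-93527 + \frac{1}{387} \left(-57\right) \left(10 - \left(5 - -4\right)\right)} = \frac{1}{-93527 + \frac{1}{387} \left(-57\right) \left(10 - \left(5 + 4\right)\right)} = \frac{1}{-93527 + \frac{1}{387} \left(-57\right) \left(10 - 9\right)} = \frac{1}{-93527 + \frac{1}{387} \left(-57\right) 1} = \frac{1}{-93527 - \frac{19}{129}} = \frac{1}{- \frac{12065002}{129}} = - \frac{129}{12065002}$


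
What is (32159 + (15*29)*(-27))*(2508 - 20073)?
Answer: -358571910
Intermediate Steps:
(32159 + (15*29)*(-27))*(2508 - 20073) = (32159 + 435*(-27))*(-17565) = (32159 - 11745)*(-17565) = 20414*(-17565) = -358571910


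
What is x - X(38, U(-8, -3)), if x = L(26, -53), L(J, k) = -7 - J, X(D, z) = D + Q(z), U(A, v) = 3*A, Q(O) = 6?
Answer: -77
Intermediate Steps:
X(D, z) = 6 + D (X(D, z) = D + 6 = 6 + D)
x = -33 (x = -7 - 1*26 = -7 - 26 = -33)
x - X(38, U(-8, -3)) = -33 - (6 + 38) = -33 - 1*44 = -33 - 44 = -77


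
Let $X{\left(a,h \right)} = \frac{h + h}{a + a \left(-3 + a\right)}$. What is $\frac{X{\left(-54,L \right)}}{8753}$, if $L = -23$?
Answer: $- \frac{23}{13234536} \approx -1.7379 \cdot 10^{-6}$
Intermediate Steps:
$X{\left(a,h \right)} = \frac{2 h}{a + a \left(-3 + a\right)}$
$\frac{X{\left(-54,L \right)}}{8753} = \frac{2 \left(-23\right) \frac{1}{-54} \frac{1}{-2 - 54}}{8753} = 2 \left(-23\right) \left(- \frac{1}{54}\right) \frac{1}{-56} \cdot \frac{1}{8753} = 2 \left(-23\right) \left(- \frac{1}{54}\right) \left(- \frac{1}{56}\right) \frac{1}{8753} = \left(- \frac{23}{1512}\right) \frac{1}{8753} = - \frac{23}{13234536}$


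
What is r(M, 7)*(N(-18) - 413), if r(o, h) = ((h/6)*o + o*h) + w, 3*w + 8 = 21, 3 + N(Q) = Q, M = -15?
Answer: 153853/3 ≈ 51284.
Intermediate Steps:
N(Q) = -3 + Q
w = 13/3 (w = -8/3 + (⅓)*21 = -8/3 + 7 = 13/3 ≈ 4.3333)
r(o, h) = 13/3 + 7*h*o/6 (r(o, h) = ((h/6)*o + o*h) + 13/3 = ((h*(⅙))*o + h*o) + 13/3 = ((h/6)*o + h*o) + 13/3 = (h*o/6 + h*o) + 13/3 = 7*h*o/6 + 13/3 = 13/3 + 7*h*o/6)
r(M, 7)*(N(-18) - 413) = (13/3 + (7/6)*7*(-15))*((-3 - 18) - 413) = (13/3 - 245/2)*(-21 - 413) = -709/6*(-434) = 153853/3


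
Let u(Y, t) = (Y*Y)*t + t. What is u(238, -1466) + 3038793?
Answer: -80002777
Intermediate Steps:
u(Y, t) = t + t*Y**2 (u(Y, t) = Y**2*t + t = t*Y**2 + t = t + t*Y**2)
u(238, -1466) + 3038793 = -1466*(1 + 238**2) + 3038793 = -1466*(1 + 56644) + 3038793 = -1466*56645 + 3038793 = -83041570 + 3038793 = -80002777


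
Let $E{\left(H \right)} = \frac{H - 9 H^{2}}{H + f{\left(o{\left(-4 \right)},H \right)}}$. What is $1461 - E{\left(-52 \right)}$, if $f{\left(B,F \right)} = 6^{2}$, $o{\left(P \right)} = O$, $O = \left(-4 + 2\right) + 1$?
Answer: $- \frac{253}{4} \approx -63.25$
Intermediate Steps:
$O = -1$ ($O = -2 + 1 = -1$)
$o{\left(P \right)} = -1$
$f{\left(B,F \right)} = 36$
$E{\left(H \right)} = \frac{H - 9 H^{2}}{36 + H}$ ($E{\left(H \right)} = \frac{H - 9 H^{2}}{H + 36} = \frac{H - 9 H^{2}}{36 + H}$)
$1461 - E{\left(-52 \right)} = 1461 - - \frac{52 \left(1 - -468\right)}{36 - 52} = 1461 - - \frac{52 \left(1 + 468\right)}{-16} = 1461 - \left(-52\right) \left(- \frac{1}{16}\right) 469 = 1461 - \frac{6097}{4} = - \frac{253}{4}$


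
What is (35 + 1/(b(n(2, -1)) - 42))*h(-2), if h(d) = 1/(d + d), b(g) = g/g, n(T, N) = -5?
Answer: -717/82 ≈ -8.7439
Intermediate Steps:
b(g) = 1
h(d) = 1/(2*d)
(35 + 1/(b(n(2, -1)) - 42))*h(-2) = (35 + 1/(1 - 42))*((1/2)/(-2)) = (35 + 1/(-41))*((1/2)*(-1/2)) = (35 - 1/41)*(-1/4) = (1434/41)*(-1/4) = -717/82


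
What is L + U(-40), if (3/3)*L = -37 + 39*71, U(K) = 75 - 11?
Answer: 2796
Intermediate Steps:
U(K) = 64
L = 2732 (L = -37 + 39*71 = -37 + 2769 = 2732)
L + U(-40) = 2732 + 64 = 2796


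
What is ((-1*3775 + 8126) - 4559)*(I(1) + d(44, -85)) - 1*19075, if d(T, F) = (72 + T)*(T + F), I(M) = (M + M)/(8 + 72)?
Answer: 4850839/5 ≈ 9.7017e+5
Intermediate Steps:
I(M) = M/40 (I(M) = (2*M)/80 = (2*M)*(1/80) = M/40)
d(T, F) = (72 + T)*(F + T)
((-1*3775 + 8126) - 4559)*(I(1) + d(44, -85)) - 1*19075 = ((-1*3775 + 8126) - 4559)*((1/40)*1 + (44² + 72*(-85) + 72*44 - 85*44)) - 1*19075 = ((-3775 + 8126) - 4559)*(1/40 + (1936 - 6120 + 3168 - 3740)) - 19075 = (4351 - 4559)*(1/40 - 4756) - 19075 = -208*(-190239/40) - 19075 = 4946214/5 - 19075 = 4850839/5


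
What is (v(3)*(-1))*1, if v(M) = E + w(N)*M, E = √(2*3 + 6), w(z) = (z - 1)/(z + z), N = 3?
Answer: -1 - 2*√3 ≈ -4.4641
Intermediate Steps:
w(z) = (-1 + z)/(2*z) (w(z) = (-1 + z)/((2*z)) = (-1 + z)*(1/(2*z)) = (-1 + z)/(2*z))
E = 2*√3 (E = √(6 + 6) = √12 = 2*√3 ≈ 3.4641)
v(M) = 2*√3 + M/3 (v(M) = 2*√3 + ((½)*(-1 + 3)/3)*M = 2*√3 + ((½)*(⅓)*2)*M = 2*√3 + M/3)
(v(3)*(-1))*1 = ((2*√3 + (⅓)*3)*(-1))*1 = ((2*√3 + 1)*(-1))*1 = ((1 + 2*√3)*(-1))*1 = (-1 - 2*√3)*1 = -1 - 2*√3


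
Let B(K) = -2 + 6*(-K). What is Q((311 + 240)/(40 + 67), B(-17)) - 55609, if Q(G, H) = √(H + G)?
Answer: -55609 + √1203857/107 ≈ -55599.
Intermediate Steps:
B(K) = -2 - 6*K
Q(G, H) = √(G + H)
Q((311 + 240)/(40 + 67), B(-17)) - 55609 = √((311 + 240)/(40 + 67) + (-2 - 6*(-17))) - 55609 = √(551/107 + (-2 + 102)) - 55609 = √(551*(1/107) + 100) - 55609 = √(551/107 + 100) - 55609 = √(11251/107) - 55609 = √1203857/107 - 55609 = -55609 + √1203857/107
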